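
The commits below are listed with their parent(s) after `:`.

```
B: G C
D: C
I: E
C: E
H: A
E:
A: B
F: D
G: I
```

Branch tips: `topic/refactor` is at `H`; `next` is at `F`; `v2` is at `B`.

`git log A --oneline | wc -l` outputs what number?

6

Walking parent pointers from A: reachable set = {A, B, C, E, G, I}.
That is 6 commits.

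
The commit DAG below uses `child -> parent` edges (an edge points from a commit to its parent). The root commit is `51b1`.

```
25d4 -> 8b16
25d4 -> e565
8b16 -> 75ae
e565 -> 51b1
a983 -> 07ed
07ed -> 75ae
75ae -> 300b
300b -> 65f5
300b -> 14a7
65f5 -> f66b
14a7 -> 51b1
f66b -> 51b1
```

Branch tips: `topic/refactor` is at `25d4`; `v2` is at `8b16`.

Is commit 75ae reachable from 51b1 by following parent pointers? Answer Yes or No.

Ancestors of 51b1: {51b1}.
75ae is not in that set, so it is not an ancestor of 51b1.

No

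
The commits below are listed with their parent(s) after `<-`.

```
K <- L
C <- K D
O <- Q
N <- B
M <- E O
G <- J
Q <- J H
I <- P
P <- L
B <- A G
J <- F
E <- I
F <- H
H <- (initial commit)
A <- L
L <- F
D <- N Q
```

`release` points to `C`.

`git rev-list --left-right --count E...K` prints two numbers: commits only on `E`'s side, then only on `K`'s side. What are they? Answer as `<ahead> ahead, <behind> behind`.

Reachable from E: {E, F, H, I, L, P}.
Reachable from K: {F, H, K, L}.
Only in E's history (ahead): {E, I, P} — 3.
Only in K's history (behind): {K} — 1.

3 ahead, 1 behind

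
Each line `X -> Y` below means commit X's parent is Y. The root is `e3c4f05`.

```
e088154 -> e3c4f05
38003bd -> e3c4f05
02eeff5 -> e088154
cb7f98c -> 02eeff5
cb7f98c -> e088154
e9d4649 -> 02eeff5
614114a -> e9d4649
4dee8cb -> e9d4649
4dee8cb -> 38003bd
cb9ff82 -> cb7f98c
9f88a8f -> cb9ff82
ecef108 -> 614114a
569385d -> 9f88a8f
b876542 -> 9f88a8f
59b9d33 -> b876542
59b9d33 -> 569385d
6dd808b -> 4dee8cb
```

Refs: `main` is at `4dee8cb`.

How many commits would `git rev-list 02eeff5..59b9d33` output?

Reachable from 59b9d33: {02eeff5, 569385d, 59b9d33, 9f88a8f, b876542, cb7f98c, cb9ff82, e088154, e3c4f05}.
Reachable from 02eeff5: {02eeff5, e088154, e3c4f05}.
In 59b9d33's history but not 02eeff5's: {569385d, 59b9d33, 9f88a8f, b876542, cb7f98c, cb9ff82} — 6 commits.

6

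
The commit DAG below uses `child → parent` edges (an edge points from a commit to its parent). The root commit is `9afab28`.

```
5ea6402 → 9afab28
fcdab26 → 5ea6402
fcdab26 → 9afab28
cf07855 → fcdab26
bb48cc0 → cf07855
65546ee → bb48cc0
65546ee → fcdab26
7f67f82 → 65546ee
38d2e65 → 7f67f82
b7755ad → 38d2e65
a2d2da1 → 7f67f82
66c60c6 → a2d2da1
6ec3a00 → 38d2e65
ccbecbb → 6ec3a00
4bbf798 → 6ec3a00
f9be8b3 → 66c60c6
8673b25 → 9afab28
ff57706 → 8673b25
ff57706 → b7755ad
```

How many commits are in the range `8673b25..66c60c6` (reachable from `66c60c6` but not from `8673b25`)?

8

Reachable from 66c60c6: {5ea6402, 65546ee, 66c60c6, 7f67f82, 9afab28, a2d2da1, bb48cc0, cf07855, fcdab26}.
Reachable from 8673b25: {8673b25, 9afab28}.
In 66c60c6's history but not 8673b25's: {5ea6402, 65546ee, 66c60c6, 7f67f82, a2d2da1, bb48cc0, cf07855, fcdab26} — 8 commits.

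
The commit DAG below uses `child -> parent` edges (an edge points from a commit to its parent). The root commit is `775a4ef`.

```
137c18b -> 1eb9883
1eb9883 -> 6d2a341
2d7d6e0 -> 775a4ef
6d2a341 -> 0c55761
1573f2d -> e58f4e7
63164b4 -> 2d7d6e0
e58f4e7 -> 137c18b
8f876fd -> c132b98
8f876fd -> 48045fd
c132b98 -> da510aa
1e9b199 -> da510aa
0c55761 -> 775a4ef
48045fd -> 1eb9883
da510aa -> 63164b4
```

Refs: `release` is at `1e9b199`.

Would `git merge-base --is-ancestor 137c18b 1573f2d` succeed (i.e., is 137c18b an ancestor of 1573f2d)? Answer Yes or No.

Ancestors of 1573f2d (commits reachable by following parents): {0c55761, 137c18b, 1573f2d, 1eb9883, 6d2a341, 775a4ef, e58f4e7}.
137c18b is in that set, so it is an ancestor of 1573f2d.

Yes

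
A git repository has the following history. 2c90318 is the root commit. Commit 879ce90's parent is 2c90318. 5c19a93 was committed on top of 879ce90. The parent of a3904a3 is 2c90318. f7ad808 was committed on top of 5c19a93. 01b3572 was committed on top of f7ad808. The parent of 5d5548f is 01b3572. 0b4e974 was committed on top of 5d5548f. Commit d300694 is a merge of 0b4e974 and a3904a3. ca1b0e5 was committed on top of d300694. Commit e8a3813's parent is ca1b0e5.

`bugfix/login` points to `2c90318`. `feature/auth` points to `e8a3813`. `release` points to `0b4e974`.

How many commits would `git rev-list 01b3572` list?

5

Walking parent pointers from 01b3572: reachable set = {01b3572, 2c90318, 5c19a93, 879ce90, f7ad808}.
That is 5 commits.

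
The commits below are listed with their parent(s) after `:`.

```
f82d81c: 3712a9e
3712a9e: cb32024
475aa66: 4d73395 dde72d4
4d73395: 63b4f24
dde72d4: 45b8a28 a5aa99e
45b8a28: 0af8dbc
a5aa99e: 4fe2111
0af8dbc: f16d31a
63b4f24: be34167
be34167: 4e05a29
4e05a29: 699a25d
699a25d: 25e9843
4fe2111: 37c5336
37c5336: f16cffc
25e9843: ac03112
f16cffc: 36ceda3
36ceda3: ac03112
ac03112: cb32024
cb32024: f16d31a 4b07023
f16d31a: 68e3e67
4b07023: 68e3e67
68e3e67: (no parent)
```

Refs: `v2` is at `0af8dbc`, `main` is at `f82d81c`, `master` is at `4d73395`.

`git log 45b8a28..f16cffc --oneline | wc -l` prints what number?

5

Reachable from f16cffc: {36ceda3, 4b07023, 68e3e67, ac03112, cb32024, f16cffc, f16d31a}.
Reachable from 45b8a28: {0af8dbc, 45b8a28, 68e3e67, f16d31a}.
In f16cffc's history but not 45b8a28's: {36ceda3, 4b07023, ac03112, cb32024, f16cffc} — 5 commits.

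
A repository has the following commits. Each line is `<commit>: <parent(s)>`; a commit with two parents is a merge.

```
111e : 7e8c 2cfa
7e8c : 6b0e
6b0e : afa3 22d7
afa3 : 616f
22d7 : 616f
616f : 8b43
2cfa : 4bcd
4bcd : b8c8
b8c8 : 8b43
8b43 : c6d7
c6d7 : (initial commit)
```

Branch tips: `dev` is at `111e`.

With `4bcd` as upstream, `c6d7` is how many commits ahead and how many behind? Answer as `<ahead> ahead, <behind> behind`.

0 ahead, 3 behind

Reachable from c6d7: {c6d7}.
Reachable from 4bcd: {4bcd, 8b43, b8c8, c6d7}.
Only in c6d7's history (ahead): {} — 0.
Only in 4bcd's history (behind): {4bcd, 8b43, b8c8} — 3.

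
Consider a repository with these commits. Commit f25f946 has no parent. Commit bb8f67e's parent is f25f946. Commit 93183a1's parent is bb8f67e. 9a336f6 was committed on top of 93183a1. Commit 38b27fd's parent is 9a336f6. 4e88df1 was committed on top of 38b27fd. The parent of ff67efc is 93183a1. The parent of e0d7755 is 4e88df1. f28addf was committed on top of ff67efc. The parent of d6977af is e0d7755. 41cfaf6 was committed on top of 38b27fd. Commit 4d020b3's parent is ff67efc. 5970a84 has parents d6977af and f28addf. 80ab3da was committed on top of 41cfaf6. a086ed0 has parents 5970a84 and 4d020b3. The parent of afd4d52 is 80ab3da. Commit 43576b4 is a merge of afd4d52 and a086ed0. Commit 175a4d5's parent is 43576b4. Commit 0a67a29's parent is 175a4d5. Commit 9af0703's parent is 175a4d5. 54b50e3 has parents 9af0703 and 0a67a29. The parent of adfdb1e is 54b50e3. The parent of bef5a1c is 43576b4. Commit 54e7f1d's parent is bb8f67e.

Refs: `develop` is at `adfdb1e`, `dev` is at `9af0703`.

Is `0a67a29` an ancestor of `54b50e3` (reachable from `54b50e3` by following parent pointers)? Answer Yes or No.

Ancestors of 54b50e3 (commits reachable by following parents): {0a67a29, 175a4d5, 38b27fd, 41cfaf6, 43576b4, 4d020b3, 4e88df1, 54b50e3, 5970a84, 80ab3da, 93183a1, 9a336f6, 9af0703, a086ed0, afd4d52, bb8f67e, d6977af, e0d7755, f25f946, f28addf, ff67efc}.
0a67a29 is in that set, so it is an ancestor of 54b50e3.

Yes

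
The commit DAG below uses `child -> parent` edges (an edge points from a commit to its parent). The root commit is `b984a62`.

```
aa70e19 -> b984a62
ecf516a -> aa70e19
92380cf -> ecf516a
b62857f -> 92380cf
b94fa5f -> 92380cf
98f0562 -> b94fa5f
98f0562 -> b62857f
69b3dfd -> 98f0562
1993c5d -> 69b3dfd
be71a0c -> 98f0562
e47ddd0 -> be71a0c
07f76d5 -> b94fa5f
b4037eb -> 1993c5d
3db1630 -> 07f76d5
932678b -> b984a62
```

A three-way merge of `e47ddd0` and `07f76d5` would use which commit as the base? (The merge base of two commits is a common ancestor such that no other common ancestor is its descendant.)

Ancestors of e47ddd0: {92380cf, 98f0562, aa70e19, b62857f, b94fa5f, b984a62, be71a0c, e47ddd0, ecf516a}.
Ancestors of 07f76d5: {07f76d5, 92380cf, aa70e19, b94fa5f, b984a62, ecf516a}.
Common ancestors: {92380cf, aa70e19, b94fa5f, b984a62, ecf516a}.
Among these, b94fa5f is not an ancestor of any other common ancestor — it is the merge base.

b94fa5f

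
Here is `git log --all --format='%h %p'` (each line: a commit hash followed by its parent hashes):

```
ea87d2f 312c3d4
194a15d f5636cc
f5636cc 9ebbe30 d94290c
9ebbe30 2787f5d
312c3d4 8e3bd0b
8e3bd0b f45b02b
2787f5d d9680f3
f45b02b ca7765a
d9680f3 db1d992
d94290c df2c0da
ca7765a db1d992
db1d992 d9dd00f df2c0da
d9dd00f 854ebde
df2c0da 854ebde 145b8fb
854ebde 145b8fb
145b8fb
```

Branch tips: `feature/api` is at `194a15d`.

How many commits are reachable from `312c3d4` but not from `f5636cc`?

Reachable from 312c3d4: {145b8fb, 312c3d4, 854ebde, 8e3bd0b, ca7765a, d9dd00f, db1d992, df2c0da, f45b02b}.
Reachable from f5636cc: {145b8fb, 2787f5d, 854ebde, 9ebbe30, d94290c, d9680f3, d9dd00f, db1d992, df2c0da, f5636cc}.
In 312c3d4's history but not f5636cc's: {312c3d4, 8e3bd0b, ca7765a, f45b02b} — 4 commits.

4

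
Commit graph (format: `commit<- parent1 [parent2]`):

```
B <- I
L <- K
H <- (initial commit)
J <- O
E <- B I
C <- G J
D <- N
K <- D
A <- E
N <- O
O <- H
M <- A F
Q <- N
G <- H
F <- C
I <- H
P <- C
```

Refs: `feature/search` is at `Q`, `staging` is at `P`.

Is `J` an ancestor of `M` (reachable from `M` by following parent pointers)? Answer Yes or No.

Ancestors of M (commits reachable by following parents): {A, B, C, E, F, G, H, I, J, M, O}.
J is in that set, so it is an ancestor of M.

Yes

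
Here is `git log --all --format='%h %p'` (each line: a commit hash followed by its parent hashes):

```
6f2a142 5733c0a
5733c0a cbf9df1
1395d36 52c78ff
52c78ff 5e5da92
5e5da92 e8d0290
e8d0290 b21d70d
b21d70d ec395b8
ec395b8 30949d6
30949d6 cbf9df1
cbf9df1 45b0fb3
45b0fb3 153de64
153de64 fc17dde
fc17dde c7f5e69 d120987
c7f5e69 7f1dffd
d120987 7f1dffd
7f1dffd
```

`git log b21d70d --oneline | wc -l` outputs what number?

Walking parent pointers from b21d70d: reachable set = {153de64, 30949d6, 45b0fb3, 7f1dffd, b21d70d, c7f5e69, cbf9df1, d120987, ec395b8, fc17dde}.
That is 10 commits.

10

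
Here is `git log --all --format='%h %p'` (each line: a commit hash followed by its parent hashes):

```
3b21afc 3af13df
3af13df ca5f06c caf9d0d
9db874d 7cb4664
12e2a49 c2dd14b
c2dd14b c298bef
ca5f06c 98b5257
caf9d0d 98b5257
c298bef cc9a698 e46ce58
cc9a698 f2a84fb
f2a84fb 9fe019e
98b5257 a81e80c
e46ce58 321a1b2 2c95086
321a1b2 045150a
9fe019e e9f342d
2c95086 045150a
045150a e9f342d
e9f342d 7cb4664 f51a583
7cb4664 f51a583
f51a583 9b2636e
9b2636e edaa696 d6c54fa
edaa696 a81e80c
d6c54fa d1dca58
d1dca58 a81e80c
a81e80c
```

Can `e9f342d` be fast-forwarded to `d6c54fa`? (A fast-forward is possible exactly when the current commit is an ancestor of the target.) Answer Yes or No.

No

A fast-forward from e9f342d to d6c54fa is possible iff e9f342d is an ancestor of d6c54fa.
Ancestors of d6c54fa: {a81e80c, d1dca58, d6c54fa}.
e9f342d is not among them, so fast-forward is not possible.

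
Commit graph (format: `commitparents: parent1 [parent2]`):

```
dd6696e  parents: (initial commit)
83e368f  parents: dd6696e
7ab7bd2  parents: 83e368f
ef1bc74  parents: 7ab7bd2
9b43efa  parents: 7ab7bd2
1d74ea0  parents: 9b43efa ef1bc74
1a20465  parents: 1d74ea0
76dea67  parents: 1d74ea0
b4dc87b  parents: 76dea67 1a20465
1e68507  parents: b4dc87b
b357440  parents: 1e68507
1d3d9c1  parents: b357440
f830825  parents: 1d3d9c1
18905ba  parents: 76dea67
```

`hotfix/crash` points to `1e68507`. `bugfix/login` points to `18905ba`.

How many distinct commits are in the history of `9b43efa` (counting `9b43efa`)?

Walking parent pointers from 9b43efa: reachable set = {7ab7bd2, 83e368f, 9b43efa, dd6696e}.
That is 4 commits.

4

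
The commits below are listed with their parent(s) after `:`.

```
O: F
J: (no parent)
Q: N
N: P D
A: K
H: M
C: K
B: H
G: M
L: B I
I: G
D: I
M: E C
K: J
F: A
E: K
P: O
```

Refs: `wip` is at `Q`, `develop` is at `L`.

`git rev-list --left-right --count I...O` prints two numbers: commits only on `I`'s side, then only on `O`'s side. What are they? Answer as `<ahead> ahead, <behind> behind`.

5 ahead, 3 behind

Reachable from I: {C, E, G, I, J, K, M}.
Reachable from O: {A, F, J, K, O}.
Only in I's history (ahead): {C, E, G, I, M} — 5.
Only in O's history (behind): {A, F, O} — 3.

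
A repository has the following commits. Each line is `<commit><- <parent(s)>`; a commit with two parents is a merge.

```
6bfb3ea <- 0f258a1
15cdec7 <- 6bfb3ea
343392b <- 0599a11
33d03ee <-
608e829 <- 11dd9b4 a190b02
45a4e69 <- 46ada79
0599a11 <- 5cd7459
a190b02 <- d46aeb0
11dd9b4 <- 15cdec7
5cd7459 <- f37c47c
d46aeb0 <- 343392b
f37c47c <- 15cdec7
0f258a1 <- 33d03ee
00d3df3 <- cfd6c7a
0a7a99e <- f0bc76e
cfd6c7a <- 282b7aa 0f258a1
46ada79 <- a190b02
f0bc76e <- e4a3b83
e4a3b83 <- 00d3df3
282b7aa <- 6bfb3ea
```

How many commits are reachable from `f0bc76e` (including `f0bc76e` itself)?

8

Walking parent pointers from f0bc76e: reachable set = {00d3df3, 0f258a1, 282b7aa, 33d03ee, 6bfb3ea, cfd6c7a, e4a3b83, f0bc76e}.
That is 8 commits.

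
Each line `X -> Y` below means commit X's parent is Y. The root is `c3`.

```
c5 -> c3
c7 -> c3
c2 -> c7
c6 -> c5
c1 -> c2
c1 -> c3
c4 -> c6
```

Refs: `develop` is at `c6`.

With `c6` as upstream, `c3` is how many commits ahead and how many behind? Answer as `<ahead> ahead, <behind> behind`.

Reachable from c3: {c3}.
Reachable from c6: {c3, c5, c6}.
Only in c3's history (ahead): {} — 0.
Only in c6's history (behind): {c5, c6} — 2.

0 ahead, 2 behind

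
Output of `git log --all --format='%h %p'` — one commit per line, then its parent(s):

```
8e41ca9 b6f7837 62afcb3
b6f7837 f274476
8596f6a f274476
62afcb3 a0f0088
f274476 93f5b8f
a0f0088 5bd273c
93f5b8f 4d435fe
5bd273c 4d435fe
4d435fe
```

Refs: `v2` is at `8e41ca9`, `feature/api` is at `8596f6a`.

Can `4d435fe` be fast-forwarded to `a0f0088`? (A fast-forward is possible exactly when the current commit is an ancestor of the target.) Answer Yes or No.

Yes

A fast-forward from 4d435fe to a0f0088 is possible iff 4d435fe is an ancestor of a0f0088.
Ancestors of a0f0088: {4d435fe, 5bd273c, a0f0088}.
4d435fe is among them, so fast-forward is possible.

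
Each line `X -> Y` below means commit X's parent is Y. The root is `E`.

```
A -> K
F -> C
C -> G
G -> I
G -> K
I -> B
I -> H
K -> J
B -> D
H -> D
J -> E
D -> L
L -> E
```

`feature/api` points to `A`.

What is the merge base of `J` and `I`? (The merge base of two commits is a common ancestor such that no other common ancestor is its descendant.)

Ancestors of J: {E, J}.
Ancestors of I: {B, D, E, H, I, L}.
Common ancestors: {E}.
The only common ancestor is E, so it is the merge base.

E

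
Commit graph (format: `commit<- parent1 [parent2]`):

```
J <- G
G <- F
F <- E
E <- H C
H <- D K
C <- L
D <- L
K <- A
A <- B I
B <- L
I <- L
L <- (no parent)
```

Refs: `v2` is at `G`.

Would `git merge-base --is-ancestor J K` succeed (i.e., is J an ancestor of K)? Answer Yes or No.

Ancestors of K: {A, B, I, K, L}.
J is not in that set, so it is not an ancestor of K.

No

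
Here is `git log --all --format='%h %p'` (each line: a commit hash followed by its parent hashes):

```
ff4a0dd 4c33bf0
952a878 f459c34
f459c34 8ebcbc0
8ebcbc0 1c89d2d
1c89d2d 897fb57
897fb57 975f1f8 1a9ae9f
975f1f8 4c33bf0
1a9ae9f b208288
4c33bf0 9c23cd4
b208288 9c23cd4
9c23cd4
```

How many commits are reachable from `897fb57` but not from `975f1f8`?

3

Reachable from 897fb57: {1a9ae9f, 4c33bf0, 897fb57, 975f1f8, 9c23cd4, b208288}.
Reachable from 975f1f8: {4c33bf0, 975f1f8, 9c23cd4}.
In 897fb57's history but not 975f1f8's: {1a9ae9f, 897fb57, b208288} — 3 commits.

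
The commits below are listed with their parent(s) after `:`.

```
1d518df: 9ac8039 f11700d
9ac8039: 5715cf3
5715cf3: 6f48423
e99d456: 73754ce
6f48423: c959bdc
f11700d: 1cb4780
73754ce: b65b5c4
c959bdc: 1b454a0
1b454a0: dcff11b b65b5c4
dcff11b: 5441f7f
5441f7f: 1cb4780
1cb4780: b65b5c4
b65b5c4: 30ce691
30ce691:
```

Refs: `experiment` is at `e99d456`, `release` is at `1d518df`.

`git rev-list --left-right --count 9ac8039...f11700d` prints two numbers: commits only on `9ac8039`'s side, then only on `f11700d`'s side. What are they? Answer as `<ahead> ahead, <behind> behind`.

7 ahead, 1 behind

Reachable from 9ac8039: {1b454a0, 1cb4780, 30ce691, 5441f7f, 5715cf3, 6f48423, 9ac8039, b65b5c4, c959bdc, dcff11b}.
Reachable from f11700d: {1cb4780, 30ce691, b65b5c4, f11700d}.
Only in 9ac8039's history (ahead): {1b454a0, 5441f7f, 5715cf3, 6f48423, 9ac8039, c959bdc, dcff11b} — 7.
Only in f11700d's history (behind): {f11700d} — 1.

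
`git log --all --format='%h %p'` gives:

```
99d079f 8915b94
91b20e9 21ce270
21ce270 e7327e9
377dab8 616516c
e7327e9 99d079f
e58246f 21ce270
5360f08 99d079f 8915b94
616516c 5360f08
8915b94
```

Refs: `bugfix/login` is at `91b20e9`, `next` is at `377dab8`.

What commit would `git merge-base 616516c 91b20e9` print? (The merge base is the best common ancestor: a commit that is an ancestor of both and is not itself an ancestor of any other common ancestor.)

99d079f

Ancestors of 616516c: {5360f08, 616516c, 8915b94, 99d079f}.
Ancestors of 91b20e9: {21ce270, 8915b94, 91b20e9, 99d079f, e7327e9}.
Common ancestors: {8915b94, 99d079f}.
Among these, 99d079f is not an ancestor of any other common ancestor — it is the merge base.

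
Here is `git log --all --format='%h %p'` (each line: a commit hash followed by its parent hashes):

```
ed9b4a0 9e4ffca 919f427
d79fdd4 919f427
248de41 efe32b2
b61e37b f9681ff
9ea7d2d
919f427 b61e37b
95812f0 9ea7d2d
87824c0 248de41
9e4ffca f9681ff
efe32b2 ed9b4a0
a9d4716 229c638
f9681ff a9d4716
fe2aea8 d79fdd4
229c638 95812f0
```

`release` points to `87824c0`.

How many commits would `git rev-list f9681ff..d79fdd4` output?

3

Reachable from d79fdd4: {229c638, 919f427, 95812f0, 9ea7d2d, a9d4716, b61e37b, d79fdd4, f9681ff}.
Reachable from f9681ff: {229c638, 95812f0, 9ea7d2d, a9d4716, f9681ff}.
In d79fdd4's history but not f9681ff's: {919f427, b61e37b, d79fdd4} — 3 commits.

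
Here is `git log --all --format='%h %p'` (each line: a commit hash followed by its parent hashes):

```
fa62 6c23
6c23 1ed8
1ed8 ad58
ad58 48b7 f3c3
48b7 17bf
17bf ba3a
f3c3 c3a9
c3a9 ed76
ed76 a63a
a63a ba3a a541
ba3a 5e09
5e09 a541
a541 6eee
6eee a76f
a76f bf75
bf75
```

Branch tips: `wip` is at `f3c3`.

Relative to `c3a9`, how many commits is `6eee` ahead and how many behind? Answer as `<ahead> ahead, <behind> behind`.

0 ahead, 6 behind

Reachable from 6eee: {6eee, a76f, bf75}.
Reachable from c3a9: {5e09, 6eee, a541, a63a, a76f, ba3a, bf75, c3a9, ed76}.
Only in 6eee's history (ahead): {} — 0.
Only in c3a9's history (behind): {5e09, a541, a63a, ba3a, c3a9, ed76} — 6.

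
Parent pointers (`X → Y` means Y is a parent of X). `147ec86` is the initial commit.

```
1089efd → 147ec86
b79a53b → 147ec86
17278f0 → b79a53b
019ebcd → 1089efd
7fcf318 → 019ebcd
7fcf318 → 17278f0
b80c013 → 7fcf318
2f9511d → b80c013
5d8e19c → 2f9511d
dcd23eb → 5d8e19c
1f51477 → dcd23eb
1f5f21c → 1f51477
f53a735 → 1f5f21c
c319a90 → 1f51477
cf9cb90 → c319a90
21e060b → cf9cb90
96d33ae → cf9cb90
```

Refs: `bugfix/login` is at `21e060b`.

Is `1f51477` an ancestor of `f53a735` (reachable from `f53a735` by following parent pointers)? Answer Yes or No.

Yes

Ancestors of f53a735 (commits reachable by following parents): {019ebcd, 1089efd, 147ec86, 17278f0, 1f51477, 1f5f21c, 2f9511d, 5d8e19c, 7fcf318, b79a53b, b80c013, dcd23eb, f53a735}.
1f51477 is in that set, so it is an ancestor of f53a735.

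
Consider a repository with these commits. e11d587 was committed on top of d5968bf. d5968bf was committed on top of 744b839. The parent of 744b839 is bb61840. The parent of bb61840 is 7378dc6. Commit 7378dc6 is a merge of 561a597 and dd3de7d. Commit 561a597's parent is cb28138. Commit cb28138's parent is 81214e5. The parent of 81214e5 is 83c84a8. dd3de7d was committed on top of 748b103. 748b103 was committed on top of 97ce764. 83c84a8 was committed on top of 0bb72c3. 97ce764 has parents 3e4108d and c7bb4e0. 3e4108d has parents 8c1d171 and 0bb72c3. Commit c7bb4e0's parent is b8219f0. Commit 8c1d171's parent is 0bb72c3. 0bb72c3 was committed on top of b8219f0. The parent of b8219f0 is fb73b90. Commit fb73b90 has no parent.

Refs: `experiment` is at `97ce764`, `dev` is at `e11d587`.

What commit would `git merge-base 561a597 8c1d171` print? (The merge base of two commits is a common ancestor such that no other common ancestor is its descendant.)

Ancestors of 561a597: {0bb72c3, 561a597, 81214e5, 83c84a8, b8219f0, cb28138, fb73b90}.
Ancestors of 8c1d171: {0bb72c3, 8c1d171, b8219f0, fb73b90}.
Common ancestors: {0bb72c3, b8219f0, fb73b90}.
Among these, 0bb72c3 is not an ancestor of any other common ancestor — it is the merge base.

0bb72c3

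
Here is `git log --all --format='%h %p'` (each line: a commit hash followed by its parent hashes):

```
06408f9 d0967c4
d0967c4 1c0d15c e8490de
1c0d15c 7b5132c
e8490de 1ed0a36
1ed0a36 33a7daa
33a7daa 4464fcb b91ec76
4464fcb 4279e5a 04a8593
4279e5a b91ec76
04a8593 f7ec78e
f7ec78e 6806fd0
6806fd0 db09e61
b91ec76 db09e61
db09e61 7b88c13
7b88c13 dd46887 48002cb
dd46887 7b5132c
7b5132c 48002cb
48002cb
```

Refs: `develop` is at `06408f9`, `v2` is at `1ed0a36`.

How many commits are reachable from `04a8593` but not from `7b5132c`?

Reachable from 04a8593: {04a8593, 48002cb, 6806fd0, 7b5132c, 7b88c13, db09e61, dd46887, f7ec78e}.
Reachable from 7b5132c: {48002cb, 7b5132c}.
In 04a8593's history but not 7b5132c's: {04a8593, 6806fd0, 7b88c13, db09e61, dd46887, f7ec78e} — 6 commits.

6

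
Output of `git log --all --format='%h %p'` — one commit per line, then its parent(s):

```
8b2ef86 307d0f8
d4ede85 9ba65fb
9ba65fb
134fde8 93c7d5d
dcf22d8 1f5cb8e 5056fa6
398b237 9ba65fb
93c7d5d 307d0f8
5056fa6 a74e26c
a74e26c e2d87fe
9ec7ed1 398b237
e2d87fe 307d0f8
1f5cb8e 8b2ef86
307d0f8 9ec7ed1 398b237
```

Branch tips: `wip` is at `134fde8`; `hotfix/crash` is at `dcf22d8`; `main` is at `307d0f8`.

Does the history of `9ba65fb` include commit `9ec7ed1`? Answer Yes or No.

Ancestors of 9ba65fb: {9ba65fb}.
9ec7ed1 is not in that set, so it is not an ancestor of 9ba65fb.

No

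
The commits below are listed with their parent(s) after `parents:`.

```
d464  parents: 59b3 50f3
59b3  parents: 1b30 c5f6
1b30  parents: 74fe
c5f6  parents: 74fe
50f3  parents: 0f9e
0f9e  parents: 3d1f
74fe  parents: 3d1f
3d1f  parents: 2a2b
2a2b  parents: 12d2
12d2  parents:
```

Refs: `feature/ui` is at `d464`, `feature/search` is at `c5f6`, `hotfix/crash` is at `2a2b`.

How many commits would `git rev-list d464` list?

Walking parent pointers from d464: reachable set = {0f9e, 12d2, 1b30, 2a2b, 3d1f, 50f3, 59b3, 74fe, c5f6, d464}.
That is 10 commits.

10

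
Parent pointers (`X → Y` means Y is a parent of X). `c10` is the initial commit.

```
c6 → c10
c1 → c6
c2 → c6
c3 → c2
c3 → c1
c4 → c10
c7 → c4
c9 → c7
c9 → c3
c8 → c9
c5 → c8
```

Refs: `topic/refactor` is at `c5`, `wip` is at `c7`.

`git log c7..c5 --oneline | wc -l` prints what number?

7

Reachable from c5: {c1, c10, c2, c3, c4, c5, c6, c7, c8, c9}.
Reachable from c7: {c10, c4, c7}.
In c5's history but not c7's: {c1, c2, c3, c5, c6, c8, c9} — 7 commits.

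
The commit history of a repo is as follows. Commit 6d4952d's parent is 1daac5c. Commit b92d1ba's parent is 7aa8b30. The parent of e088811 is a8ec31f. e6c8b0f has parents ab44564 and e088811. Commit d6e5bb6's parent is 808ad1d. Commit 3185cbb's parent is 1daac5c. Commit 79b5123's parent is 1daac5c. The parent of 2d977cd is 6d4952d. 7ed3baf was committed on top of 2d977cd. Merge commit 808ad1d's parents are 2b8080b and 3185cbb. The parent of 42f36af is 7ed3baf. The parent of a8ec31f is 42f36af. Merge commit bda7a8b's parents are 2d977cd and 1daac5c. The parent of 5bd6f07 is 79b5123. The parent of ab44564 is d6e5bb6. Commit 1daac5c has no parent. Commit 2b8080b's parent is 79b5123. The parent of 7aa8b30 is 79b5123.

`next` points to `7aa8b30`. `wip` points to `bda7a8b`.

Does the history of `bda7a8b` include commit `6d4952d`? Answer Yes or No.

Yes

Ancestors of bda7a8b (commits reachable by following parents): {1daac5c, 2d977cd, 6d4952d, bda7a8b}.
6d4952d is in that set, so it is an ancestor of bda7a8b.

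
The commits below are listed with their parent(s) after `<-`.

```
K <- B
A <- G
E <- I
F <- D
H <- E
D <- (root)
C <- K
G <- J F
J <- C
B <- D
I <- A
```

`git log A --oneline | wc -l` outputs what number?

Walking parent pointers from A: reachable set = {A, B, C, D, F, G, J, K}.
That is 8 commits.

8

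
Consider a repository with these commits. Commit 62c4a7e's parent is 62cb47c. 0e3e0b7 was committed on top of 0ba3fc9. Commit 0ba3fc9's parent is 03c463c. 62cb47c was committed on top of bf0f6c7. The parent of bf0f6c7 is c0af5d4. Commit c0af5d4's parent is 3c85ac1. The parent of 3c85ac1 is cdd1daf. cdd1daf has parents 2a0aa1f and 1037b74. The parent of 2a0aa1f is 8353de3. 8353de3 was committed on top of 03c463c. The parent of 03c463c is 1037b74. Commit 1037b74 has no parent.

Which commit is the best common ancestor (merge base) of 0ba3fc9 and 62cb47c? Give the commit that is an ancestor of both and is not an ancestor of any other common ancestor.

Ancestors of 0ba3fc9: {03c463c, 0ba3fc9, 1037b74}.
Ancestors of 62cb47c: {03c463c, 1037b74, 2a0aa1f, 3c85ac1, 62cb47c, 8353de3, bf0f6c7, c0af5d4, cdd1daf}.
Common ancestors: {03c463c, 1037b74}.
Among these, 03c463c is not an ancestor of any other common ancestor — it is the merge base.

03c463c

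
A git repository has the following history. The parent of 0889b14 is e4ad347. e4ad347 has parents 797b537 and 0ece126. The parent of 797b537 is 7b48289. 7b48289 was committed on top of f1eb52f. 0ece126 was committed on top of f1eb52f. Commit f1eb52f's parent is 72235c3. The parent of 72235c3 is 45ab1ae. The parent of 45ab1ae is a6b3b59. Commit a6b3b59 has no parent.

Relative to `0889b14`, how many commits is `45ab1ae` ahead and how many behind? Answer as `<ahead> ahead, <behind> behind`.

0 ahead, 7 behind

Reachable from 45ab1ae: {45ab1ae, a6b3b59}.
Reachable from 0889b14: {0889b14, 0ece126, 45ab1ae, 72235c3, 797b537, 7b48289, a6b3b59, e4ad347, f1eb52f}.
Only in 45ab1ae's history (ahead): {} — 0.
Only in 0889b14's history (behind): {0889b14, 0ece126, 72235c3, 797b537, 7b48289, e4ad347, f1eb52f} — 7.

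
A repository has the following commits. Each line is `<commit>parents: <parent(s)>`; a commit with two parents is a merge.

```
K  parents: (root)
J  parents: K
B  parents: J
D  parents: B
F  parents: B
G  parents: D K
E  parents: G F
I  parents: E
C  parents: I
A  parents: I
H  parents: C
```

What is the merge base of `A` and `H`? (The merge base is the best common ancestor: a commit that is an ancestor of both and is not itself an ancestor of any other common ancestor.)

Ancestors of A: {A, B, D, E, F, G, I, J, K}.
Ancestors of H: {B, C, D, E, F, G, H, I, J, K}.
Common ancestors: {B, D, E, F, G, I, J, K}.
Among these, I is not an ancestor of any other common ancestor — it is the merge base.

I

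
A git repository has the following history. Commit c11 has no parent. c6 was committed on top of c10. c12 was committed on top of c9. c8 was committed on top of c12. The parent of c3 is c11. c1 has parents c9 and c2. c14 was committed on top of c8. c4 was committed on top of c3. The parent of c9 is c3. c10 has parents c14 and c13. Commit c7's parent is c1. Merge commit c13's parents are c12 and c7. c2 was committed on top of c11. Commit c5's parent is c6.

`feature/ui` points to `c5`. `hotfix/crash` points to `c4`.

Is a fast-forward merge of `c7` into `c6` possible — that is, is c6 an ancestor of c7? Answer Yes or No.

A fast-forward from c6 to c7 is possible iff c6 is an ancestor of c7.
Ancestors of c7: {c1, c11, c2, c3, c7, c9}.
c6 is not among them, so fast-forward is not possible.

No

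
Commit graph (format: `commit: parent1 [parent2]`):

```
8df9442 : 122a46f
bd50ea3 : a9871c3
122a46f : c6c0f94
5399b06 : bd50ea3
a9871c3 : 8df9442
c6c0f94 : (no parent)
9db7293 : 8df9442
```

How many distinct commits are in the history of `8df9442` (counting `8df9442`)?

3

Walking parent pointers from 8df9442: reachable set = {122a46f, 8df9442, c6c0f94}.
That is 3 commits.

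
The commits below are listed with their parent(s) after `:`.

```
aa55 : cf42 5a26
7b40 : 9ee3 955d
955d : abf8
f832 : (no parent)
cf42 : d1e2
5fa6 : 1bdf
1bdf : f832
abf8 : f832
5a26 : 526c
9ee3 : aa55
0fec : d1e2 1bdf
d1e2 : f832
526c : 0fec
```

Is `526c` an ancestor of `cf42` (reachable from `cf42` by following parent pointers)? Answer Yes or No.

Ancestors of cf42: {cf42, d1e2, f832}.
526c is not in that set, so it is not an ancestor of cf42.

No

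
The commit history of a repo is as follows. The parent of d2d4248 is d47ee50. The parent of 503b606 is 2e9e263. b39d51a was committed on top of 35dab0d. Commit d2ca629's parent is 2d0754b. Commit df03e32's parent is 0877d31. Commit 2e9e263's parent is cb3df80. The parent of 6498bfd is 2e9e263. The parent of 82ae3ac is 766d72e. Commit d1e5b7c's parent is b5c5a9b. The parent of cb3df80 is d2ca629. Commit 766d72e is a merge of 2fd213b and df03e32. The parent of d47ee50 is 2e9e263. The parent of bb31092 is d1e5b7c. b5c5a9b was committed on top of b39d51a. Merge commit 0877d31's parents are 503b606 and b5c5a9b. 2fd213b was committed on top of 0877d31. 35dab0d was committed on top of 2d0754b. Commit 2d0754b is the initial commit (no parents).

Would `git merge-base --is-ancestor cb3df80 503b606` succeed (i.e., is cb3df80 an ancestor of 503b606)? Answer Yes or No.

Ancestors of 503b606 (commits reachable by following parents): {2d0754b, 2e9e263, 503b606, cb3df80, d2ca629}.
cb3df80 is in that set, so it is an ancestor of 503b606.

Yes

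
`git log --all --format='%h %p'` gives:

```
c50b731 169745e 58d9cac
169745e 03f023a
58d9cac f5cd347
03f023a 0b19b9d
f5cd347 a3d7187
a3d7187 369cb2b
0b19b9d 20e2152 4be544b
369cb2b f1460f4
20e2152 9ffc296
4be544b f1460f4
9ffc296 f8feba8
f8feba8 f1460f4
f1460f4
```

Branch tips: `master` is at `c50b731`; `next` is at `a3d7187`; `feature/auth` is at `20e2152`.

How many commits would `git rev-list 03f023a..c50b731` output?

Reachable from c50b731: {03f023a, 0b19b9d, 169745e, 20e2152, 369cb2b, 4be544b, 58d9cac, 9ffc296, a3d7187, c50b731, f1460f4, f5cd347, f8feba8}.
Reachable from 03f023a: {03f023a, 0b19b9d, 20e2152, 4be544b, 9ffc296, f1460f4, f8feba8}.
In c50b731's history but not 03f023a's: {169745e, 369cb2b, 58d9cac, a3d7187, c50b731, f5cd347} — 6 commits.

6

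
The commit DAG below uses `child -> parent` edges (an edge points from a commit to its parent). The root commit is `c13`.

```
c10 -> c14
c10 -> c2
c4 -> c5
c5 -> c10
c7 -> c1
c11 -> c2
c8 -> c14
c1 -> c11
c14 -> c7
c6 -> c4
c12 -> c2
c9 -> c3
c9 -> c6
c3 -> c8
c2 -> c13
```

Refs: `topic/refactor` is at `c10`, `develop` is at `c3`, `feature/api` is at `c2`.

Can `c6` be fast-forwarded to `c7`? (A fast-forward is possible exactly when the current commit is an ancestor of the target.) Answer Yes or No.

No

A fast-forward from c6 to c7 is possible iff c6 is an ancestor of c7.
Ancestors of c7: {c1, c11, c13, c2, c7}.
c6 is not among them, so fast-forward is not possible.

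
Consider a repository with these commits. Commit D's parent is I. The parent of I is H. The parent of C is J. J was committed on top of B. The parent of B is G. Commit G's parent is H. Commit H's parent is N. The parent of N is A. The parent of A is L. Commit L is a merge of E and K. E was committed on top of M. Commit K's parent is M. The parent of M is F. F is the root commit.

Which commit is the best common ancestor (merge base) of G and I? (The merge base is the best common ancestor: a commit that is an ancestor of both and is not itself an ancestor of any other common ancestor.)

H

Ancestors of G: {A, E, F, G, H, K, L, M, N}.
Ancestors of I: {A, E, F, H, I, K, L, M, N}.
Common ancestors: {A, E, F, H, K, L, M, N}.
Among these, H is not an ancestor of any other common ancestor — it is the merge base.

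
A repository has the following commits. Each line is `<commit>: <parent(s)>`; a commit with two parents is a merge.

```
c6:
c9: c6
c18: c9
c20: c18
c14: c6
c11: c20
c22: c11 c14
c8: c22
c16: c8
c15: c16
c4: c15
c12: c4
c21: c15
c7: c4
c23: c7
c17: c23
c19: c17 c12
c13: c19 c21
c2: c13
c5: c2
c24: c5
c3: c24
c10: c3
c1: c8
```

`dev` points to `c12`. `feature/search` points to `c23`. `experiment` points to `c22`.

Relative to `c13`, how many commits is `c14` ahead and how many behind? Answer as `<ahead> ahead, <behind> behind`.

0 ahead, 16 behind

Reachable from c14: {c14, c6}.
Reachable from c13: {c11, c12, c13, c14, c15, c16, c17, c18, c19, c20, c21, c22, c23, c4, c6, c7, c8, c9}.
Only in c14's history (ahead): {} — 0.
Only in c13's history (behind): {c11, c12, c13, c15, c16, c17, c18, c19, c20, c21, c22, c23, c4, c7, c8, c9} — 16.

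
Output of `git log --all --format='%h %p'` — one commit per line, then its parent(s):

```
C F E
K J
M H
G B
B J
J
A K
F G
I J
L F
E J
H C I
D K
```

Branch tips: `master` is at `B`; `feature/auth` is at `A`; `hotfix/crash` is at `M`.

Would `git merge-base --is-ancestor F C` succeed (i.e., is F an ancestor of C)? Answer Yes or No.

Ancestors of C (commits reachable by following parents): {B, C, E, F, G, J}.
F is in that set, so it is an ancestor of C.

Yes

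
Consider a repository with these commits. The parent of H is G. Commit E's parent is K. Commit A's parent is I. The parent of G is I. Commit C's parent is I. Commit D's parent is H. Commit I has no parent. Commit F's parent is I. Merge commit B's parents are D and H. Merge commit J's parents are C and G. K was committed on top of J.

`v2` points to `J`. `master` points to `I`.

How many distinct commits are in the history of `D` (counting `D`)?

Walking parent pointers from D: reachable set = {D, G, H, I}.
That is 4 commits.

4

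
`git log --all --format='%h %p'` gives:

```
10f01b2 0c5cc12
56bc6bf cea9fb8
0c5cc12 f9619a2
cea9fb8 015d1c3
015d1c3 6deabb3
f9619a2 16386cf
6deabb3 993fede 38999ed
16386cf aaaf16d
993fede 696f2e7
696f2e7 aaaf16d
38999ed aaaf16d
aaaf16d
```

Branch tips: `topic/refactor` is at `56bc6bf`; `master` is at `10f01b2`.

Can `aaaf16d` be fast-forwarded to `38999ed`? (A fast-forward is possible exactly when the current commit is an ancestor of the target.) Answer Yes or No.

Yes

A fast-forward from aaaf16d to 38999ed is possible iff aaaf16d is an ancestor of 38999ed.
Ancestors of 38999ed: {38999ed, aaaf16d}.
aaaf16d is among them, so fast-forward is possible.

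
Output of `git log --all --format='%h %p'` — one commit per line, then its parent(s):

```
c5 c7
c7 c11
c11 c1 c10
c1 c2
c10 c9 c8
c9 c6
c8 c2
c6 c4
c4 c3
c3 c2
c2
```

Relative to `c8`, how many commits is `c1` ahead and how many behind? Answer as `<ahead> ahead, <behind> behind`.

1 ahead, 1 behind

Reachable from c1: {c1, c2}.
Reachable from c8: {c2, c8}.
Only in c1's history (ahead): {c1} — 1.
Only in c8's history (behind): {c8} — 1.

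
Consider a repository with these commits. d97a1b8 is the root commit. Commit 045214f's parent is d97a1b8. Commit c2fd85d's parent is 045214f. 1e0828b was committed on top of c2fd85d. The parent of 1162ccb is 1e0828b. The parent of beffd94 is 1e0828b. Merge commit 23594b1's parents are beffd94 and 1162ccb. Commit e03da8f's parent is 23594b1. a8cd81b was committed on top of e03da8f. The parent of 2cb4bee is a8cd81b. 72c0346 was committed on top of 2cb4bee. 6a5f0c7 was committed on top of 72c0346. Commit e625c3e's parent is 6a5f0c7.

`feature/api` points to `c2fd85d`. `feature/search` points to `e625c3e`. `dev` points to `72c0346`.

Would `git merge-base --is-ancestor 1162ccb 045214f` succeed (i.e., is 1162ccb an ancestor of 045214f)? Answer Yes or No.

No

Ancestors of 045214f: {045214f, d97a1b8}.
1162ccb is not in that set, so it is not an ancestor of 045214f.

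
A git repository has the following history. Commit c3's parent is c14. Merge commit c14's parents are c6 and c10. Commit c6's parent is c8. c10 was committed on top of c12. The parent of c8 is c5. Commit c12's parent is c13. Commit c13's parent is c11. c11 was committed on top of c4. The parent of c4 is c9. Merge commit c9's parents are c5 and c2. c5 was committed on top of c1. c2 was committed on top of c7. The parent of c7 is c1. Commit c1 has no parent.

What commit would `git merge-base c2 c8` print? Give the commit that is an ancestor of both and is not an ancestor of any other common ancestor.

c1

Ancestors of c2: {c1, c2, c7}.
Ancestors of c8: {c1, c5, c8}.
Common ancestors: {c1}.
The only common ancestor is c1, so it is the merge base.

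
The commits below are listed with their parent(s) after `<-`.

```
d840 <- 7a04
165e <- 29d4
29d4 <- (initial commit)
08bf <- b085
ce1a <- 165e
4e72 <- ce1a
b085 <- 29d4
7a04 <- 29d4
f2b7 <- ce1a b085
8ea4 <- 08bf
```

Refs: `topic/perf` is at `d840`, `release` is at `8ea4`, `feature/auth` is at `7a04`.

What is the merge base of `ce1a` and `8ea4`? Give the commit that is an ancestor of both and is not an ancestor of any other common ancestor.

29d4

Ancestors of ce1a: {165e, 29d4, ce1a}.
Ancestors of 8ea4: {08bf, 29d4, 8ea4, b085}.
Common ancestors: {29d4}.
The only common ancestor is 29d4, so it is the merge base.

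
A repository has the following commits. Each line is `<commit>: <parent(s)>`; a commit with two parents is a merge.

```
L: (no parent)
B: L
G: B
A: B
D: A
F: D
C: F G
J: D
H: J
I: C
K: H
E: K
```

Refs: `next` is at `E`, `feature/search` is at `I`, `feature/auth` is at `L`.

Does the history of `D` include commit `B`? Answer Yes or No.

Yes

Ancestors of D (commits reachable by following parents): {A, B, D, L}.
B is in that set, so it is an ancestor of D.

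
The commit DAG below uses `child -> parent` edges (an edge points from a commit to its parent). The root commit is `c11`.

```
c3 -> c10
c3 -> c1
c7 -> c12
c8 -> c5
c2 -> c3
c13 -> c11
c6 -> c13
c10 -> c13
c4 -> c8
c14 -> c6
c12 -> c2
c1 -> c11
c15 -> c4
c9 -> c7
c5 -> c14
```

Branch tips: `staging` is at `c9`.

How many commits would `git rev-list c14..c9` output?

7

Reachable from c9: {c1, c10, c11, c12, c13, c2, c3, c7, c9}.
Reachable from c14: {c11, c13, c14, c6}.
In c9's history but not c14's: {c1, c10, c12, c2, c3, c7, c9} — 7 commits.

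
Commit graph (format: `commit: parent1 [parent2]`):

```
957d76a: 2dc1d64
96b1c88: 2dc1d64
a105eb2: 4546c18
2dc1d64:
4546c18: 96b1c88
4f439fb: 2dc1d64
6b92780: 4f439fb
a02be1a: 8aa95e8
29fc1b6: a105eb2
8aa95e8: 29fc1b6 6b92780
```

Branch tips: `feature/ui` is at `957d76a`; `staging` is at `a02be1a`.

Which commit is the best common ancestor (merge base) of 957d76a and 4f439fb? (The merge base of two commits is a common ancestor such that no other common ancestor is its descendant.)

Ancestors of 957d76a: {2dc1d64, 957d76a}.
Ancestors of 4f439fb: {2dc1d64, 4f439fb}.
Common ancestors: {2dc1d64}.
The only common ancestor is 2dc1d64, so it is the merge base.

2dc1d64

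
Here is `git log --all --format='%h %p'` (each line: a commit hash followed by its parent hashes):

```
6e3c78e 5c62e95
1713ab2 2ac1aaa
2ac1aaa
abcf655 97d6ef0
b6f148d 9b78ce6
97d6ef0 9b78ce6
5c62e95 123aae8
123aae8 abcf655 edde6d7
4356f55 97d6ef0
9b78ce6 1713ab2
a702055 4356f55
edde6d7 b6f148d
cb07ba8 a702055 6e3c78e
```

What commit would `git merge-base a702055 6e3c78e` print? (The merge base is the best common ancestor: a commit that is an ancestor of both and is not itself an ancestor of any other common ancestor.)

97d6ef0

Ancestors of a702055: {1713ab2, 2ac1aaa, 4356f55, 97d6ef0, 9b78ce6, a702055}.
Ancestors of 6e3c78e: {123aae8, 1713ab2, 2ac1aaa, 5c62e95, 6e3c78e, 97d6ef0, 9b78ce6, abcf655, b6f148d, edde6d7}.
Common ancestors: {1713ab2, 2ac1aaa, 97d6ef0, 9b78ce6}.
Among these, 97d6ef0 is not an ancestor of any other common ancestor — it is the merge base.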